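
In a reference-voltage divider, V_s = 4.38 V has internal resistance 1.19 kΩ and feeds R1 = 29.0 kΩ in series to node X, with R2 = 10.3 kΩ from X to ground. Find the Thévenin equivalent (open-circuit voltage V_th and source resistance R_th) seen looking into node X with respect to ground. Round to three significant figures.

V_th ≈ 1.11 V, R_th ≈ 7.68 kΩ

R1' = 1.19 + 29.0 = 30.19 kΩ (source resistance + R1).
Open-circuit (no load on X): V_th = V_s · R2/(R1' + R2) = 4.38 × 10.3/(30.19 + 10.3) = 1.114 V.
With V_s suppressed (replaced by a short), R_th = R1' ‖ R2 = (30.19 × 10.3)/(30.19 + 10.3) = 7.680 kΩ.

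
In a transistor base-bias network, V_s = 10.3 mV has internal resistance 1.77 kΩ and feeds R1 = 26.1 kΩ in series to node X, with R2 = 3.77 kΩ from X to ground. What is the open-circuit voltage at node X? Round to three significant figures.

V_th ≈ 1.23 mV

R1' = 1.77 + 26.1 = 27.87 kΩ (source resistance + R1).
With X open, the divider is unloaded: V_th = 10.3 × 3.77/31.64 = 1.227 mV.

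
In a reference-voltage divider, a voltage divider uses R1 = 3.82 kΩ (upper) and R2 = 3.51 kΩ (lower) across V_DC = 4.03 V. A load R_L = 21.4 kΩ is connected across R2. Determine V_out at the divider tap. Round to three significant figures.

V_out ≈ 1.78 V

The load sits in parallel with R2, giving an effective lower resistance R2' = R2·R_L/(R2+R_L) = 3.015 kΩ.
Then V_out = V_DC · R2'/(R1 + R2') = 4.03 × 3.015/6.835 = 1.778 V.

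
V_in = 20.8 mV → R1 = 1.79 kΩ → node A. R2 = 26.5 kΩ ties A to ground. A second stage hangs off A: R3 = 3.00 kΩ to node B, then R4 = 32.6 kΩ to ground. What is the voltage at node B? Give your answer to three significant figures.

V_B ≈ 17.0 mV

Looking into the second stage from A: R3 + R4 = 35.60 kΩ appears in parallel with R2.
R2 ‖ (R3+R4) = 15.19 kΩ.
So V_A = 20.8 × 0.8946 = 18.61 mV.
Then the unloaded second divider: V_B = V_A × R4/(R3+R4) = 18.61 × 0.9157 = 17.04 mV.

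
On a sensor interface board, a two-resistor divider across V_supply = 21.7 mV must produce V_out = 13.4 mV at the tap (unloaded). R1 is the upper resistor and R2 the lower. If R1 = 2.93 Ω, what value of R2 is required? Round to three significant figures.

The divider ratio is R2/(R1+R2) = 13.4/21.7 = 0.6175.
R2 = R1 · 0.6175/(1 − 0.6175) = 4.730 Ω.

R2 ≈ 4.73 Ω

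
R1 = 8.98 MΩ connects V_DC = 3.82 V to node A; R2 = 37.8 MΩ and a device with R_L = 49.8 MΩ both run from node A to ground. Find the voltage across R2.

V_out ≈ 2.69 V

First combine the lower leg with the load: R2 ‖ R_L = 21.49 MΩ.
Now apply the divider: V_out = 3.82 × 0.7053 = 2.694 V.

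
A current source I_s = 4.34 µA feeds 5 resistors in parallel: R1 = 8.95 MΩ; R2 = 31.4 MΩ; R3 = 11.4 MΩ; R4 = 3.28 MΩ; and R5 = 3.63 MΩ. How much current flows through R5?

I ≈ 1.47 µA

ΣG = 1/8.95 + 1/31.4 + 1/11.4 + 1/3.28 + 1/3.63 = 0.8117.
R5 takes the fraction G_k/ΣG = 0.2755/0.8117 = 0.3394, so I = 4.34 × 0.3394 = 1.473 µA.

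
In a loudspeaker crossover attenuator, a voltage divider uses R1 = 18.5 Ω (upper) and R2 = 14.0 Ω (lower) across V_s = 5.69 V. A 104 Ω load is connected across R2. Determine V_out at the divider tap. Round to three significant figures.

R2 ‖ R_L = (14.0 × 104)/(14.0 + 104) = 12.34 Ω.
Now apply the divider: V_out = 5.69 × 0.4001 = 2.277 V.
(Unloaded it would be 2.45 V; the load pulls it down.)

V_out ≈ 2.28 V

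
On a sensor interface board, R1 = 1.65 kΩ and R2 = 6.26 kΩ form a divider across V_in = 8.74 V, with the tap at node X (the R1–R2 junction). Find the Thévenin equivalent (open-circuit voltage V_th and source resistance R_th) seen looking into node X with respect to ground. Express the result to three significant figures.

With X open, the divider is unloaded: V_th = 8.74 × 6.26/7.910 = 6.917 V.
With V_in suppressed (replaced by a short), R_th = R1 ‖ R2 = (1.650 × 6.26)/(1.650 + 6.26) = 1.306 kΩ.

V_th ≈ 6.92 V, R_th ≈ 1.31 kΩ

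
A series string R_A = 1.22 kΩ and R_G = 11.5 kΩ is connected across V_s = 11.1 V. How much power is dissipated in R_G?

P ≈ 8.76 mW

ΣR = 12.72 kΩ → I = 11.1/12.72 = 0.8726 mA.
P(R_G) = I²·R_G = (0.8726)² × 11.5 = 8.757 mW.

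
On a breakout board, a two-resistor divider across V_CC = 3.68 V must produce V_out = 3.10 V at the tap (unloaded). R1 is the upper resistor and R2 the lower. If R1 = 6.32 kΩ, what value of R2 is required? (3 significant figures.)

The divider ratio is R2/(R1+R2) = 3.10/3.68 = 0.8424.
So R2 = R1 · V_out/(V_CC − V_out) = 6.32 × 3.10/(3.68 − 3.10) = 6.32 × 5.345 = 33.78 kΩ.

R2 ≈ 33.8 kΩ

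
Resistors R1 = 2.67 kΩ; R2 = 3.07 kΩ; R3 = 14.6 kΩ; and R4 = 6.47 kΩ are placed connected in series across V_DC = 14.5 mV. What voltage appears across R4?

Series total: ΣR = 2.67 + 3.07 + 14.6 + 6.47 = 26.81 kΩ.
V = V_DC · R/ΣR = 14.5 × 0.2413 = 3.499 mV.

V ≈ 3.50 mV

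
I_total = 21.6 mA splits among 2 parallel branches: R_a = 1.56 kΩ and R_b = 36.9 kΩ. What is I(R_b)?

For two parallel branches, I_k = I_total · (other R)/(sum of R).
I(R_b) = 21.6 × 1.56/(1.56 + 36.9) = 21.6 × 0.04056 = 0.8761 mA.

I ≈ 0.876 mA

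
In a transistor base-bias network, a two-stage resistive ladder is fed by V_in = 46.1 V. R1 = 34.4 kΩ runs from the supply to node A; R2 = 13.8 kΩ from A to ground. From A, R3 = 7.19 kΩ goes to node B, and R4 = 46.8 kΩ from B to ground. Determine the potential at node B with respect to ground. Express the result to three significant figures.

V_B ≈ 9.68 V

The second stage (R3 + R4 = 53.99 kΩ) loads node A in parallel with R2.
R2 ‖ (R3+R4) = 10.99 kΩ.
V_A = 46.1 × 10.99/(34.4 + 10.99) = 11.16 V.
V_B = V_A × 0.8668 = 9.676 V.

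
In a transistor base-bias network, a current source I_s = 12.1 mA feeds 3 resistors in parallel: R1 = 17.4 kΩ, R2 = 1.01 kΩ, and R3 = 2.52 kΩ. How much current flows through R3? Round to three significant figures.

I ≈ 3.32 mA

Conductances: ΣG = 1/17.4 + 1/1.01 + 1/2.52 = 1.444 (1/kΩ).
Current divider: I(R3) = I_s · G_k/ΣG = 12.1 × (0.3968/1.444) = 12.1 × 0.2747 = 3.324 mA.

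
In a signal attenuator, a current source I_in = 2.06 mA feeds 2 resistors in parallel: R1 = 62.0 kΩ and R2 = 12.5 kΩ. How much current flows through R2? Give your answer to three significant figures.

I ≈ 1.71 mA

Two-branch current divider: I_k = I_in · R_other/(R_1 + R_2).
I(R2) = 2.06 × 62.0/(62.0 + 12.5) = 2.06 × 0.8322 = 1.714 mA.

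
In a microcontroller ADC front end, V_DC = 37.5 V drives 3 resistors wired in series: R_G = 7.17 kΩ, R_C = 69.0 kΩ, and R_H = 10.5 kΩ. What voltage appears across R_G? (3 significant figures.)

V ≈ 3.10 V

Series total: ΣR = 7.17 + 69.0 + 10.5 = 86.67 kΩ.
V = V_DC · R/ΣR = 37.5 × 0.08273 = 3.102 V.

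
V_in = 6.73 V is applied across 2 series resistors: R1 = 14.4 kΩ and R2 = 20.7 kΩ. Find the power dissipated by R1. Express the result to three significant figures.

The common current is I = 6.73/35.10 = 0.1917 mA.
P = I²R = 0.03676 × 14.4 = 0.5294 mW.

P ≈ 0.529 mW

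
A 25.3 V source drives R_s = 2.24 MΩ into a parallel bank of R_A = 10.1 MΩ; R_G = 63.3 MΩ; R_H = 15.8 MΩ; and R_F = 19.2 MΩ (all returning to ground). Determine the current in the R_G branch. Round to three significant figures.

I ≈ 0.264 µA

Parallel bank: R_p = 1/(1/10.1 + 1/63.3 + 1/15.8 + 1/19.2) = 4.344 MΩ.
V_A by voltage divider: V_A = 25.3 × 4.344/(2.24 + 4.344) = 16.69 V.
I(R_G) = V_A / R_G = 16.69/63.3 = 0.2637 µA.
(Equivalently: I_total = 3.842 µA, then current-divider fraction G_k/ΣG = 0.06863.)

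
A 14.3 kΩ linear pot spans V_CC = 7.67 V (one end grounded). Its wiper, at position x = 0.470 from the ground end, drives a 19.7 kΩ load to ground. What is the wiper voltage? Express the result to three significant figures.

Lower segment x·R_p = 6.721 kΩ; upper segment (1−x)·R_p = 7.579 kΩ.
(x·R_p) ‖ R_L = 5.011 kΩ.
V_out = 7.67 × 5.011/(7.579 + 5.011) = 3.053 V.
(Unloaded: V_out = x·V_CC = 3.60 V.)

V_out ≈ 3.05 V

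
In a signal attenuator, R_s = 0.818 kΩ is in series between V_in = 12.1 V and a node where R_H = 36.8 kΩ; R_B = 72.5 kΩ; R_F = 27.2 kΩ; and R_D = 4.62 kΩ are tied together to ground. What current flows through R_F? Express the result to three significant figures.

I ≈ 0.359 mA

Combine the parallel branches: R_p = (1/36.8 + 1/72.5 + 1/27.2 + 1/4.62)⁻¹ = 3.399 kΩ.
V_A = 12.1 × 3.399/4.217 = 9.753 V.
I(R_F) = V_A / R_F = 9.753/27.2 = 0.3586 mA.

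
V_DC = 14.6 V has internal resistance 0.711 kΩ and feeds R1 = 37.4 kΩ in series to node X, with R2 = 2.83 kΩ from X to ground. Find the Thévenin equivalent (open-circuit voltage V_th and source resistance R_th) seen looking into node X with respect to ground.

R1' = 0.711 + 37.4 = 38.11 kΩ (source resistance + R1).
With X open, the divider is unloaded: V_th = 14.6 × 2.83/40.94 = 1.009 V.
Zeroing V_DC shorts the top of R1' to ground, so R_th = R1' ‖ R2 = 2.634 kΩ.

V_th ≈ 1.01 V, R_th ≈ 2.63 kΩ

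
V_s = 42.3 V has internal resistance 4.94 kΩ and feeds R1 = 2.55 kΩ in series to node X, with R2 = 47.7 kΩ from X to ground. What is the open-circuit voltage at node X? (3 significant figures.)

R1' = 4.94 + 2.55 = 7.490 kΩ (source resistance + R1).
With X open, the divider is unloaded: V_th = 42.3 × 47.7/55.19 = 36.56 V.

V_th ≈ 36.6 V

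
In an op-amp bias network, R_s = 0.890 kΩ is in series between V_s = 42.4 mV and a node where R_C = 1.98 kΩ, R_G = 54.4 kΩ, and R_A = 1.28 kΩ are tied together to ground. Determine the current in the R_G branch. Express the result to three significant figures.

I ≈ 0.361 µA

Equivalent of the parallel group: R_p = 0.7665 kΩ.
Node voltage V_A = V_s · R_p/(R_s + R_p) = 42.4 × 0.4627 = 19.62 mV.
I(R_G) = V_A / R_G = 19.62/54.4 = 0.3606 µA.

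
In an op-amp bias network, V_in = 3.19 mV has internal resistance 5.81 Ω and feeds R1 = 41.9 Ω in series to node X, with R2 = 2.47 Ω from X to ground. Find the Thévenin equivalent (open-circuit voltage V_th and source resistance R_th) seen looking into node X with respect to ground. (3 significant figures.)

V_th ≈ 0.157 mV, R_th ≈ 2.35 Ω

R1' = 5.81 + 41.9 = 47.71 Ω (source resistance + R1).
With X open, the divider is unloaded: V_th = 3.19 × 2.47/50.18 = 0.1570 mV.
Looking into X with the source shorted: R_th = R1'·R2/(R1'+R2) = 47.71 × 2.47/50.18 = 2.348 Ω.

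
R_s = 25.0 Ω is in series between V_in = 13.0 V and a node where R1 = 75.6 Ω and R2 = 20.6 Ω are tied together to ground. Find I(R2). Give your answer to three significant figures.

Combine the parallel branches: R_p = (1/75.6 + 1/20.6)⁻¹ = 16.19 Ω.
Node voltage V_A = V_in · R_p/(R_s + R_p) = 13.0 × 0.3930 = 5.110 V.
I(R2) = V_A / R2 = 5.110/20.6 = 0.2480 A.
(Check via current divider: I_total = 0.3156 A; share G_k/ΣG = 0.7859 → same result.)

I ≈ 0.248 A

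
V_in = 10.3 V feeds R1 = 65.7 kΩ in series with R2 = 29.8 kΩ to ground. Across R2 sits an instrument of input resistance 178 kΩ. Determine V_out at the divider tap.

R2 ‖ R_L = (29.8 × 178)/(29.8 + 178) = 25.53 kΩ.
Now apply the divider: V_out = 10.3 × 0.2798 = 2.882 V.

V_out ≈ 2.88 V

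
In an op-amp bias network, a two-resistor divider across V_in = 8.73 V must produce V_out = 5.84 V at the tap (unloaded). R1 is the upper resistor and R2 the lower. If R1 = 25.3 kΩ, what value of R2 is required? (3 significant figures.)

V_out/V_in = R2/(R1+R2) = 0.6690.
So R2 = R1 · V_out/(V_in − V_out) = 25.3 × 5.84/(8.73 − 5.84) = 25.3 × 2.021 = 51.13 kΩ.

R2 ≈ 51.1 kΩ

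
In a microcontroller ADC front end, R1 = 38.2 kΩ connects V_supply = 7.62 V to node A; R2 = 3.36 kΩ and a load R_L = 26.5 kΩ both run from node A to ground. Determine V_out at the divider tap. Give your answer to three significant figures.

V_out ≈ 0.552 V

The load sits in parallel with R2, giving an effective lower resistance R2' = R2·R_L/(R2+R_L) = 2.982 kΩ.
Then V_out = V_supply · R2'/(R1 + R2') = 7.62 × 2.982/41.18 = 0.5518 V.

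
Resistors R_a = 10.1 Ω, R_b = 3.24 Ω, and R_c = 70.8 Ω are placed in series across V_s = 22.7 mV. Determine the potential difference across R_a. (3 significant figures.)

V ≈ 2.72 mV

Total series resistance ΣR = 10.1 + 3.24 + 70.8 = 84.14 Ω.
Voltage divider: V = V_s · (10.10 / 84.14) = 22.7 × 0.1200 = 2.725 mV.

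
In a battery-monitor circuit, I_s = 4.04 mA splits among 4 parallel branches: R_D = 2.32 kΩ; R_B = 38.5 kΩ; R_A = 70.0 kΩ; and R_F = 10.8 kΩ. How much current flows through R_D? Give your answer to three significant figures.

I ≈ 3.09 mA

ΣG = 1/2.32 + 1/38.5 + 1/70.0 + 1/10.8 = 0.5639.
By the current-divider rule, I = I_s · G_k/ΣG = 4.04 × 0.7644 = 3.088 mA.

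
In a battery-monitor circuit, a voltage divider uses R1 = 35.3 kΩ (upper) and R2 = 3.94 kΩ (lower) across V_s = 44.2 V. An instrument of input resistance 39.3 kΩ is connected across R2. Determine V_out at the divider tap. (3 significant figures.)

First combine the lower leg with the load: R2 ‖ R_L = 3.581 kΩ.
Now apply the divider: V_out = 44.2 × 0.09210 = 4.071 V.

V_out ≈ 4.07 V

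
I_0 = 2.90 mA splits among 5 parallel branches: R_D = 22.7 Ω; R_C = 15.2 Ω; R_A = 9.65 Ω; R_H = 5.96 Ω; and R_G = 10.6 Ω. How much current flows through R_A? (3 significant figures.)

I ≈ 0.632 mA

Total conductance ΣG = 1/22.7 + 1/15.2 + 1/9.65 + 1/5.96 + 1/10.6 = 0.4756 (units of 1/Ω).
R_A takes the fraction G_k/ΣG = 0.1036/0.4756 = 0.2179, so I = 2.90 × 0.2179 = 0.6319 mA.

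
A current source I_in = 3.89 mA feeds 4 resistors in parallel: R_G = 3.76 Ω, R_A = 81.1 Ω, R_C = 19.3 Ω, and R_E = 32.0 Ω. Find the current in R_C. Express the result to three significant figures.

I ≈ 0.558 mA

Conductances: ΣG = 1/3.76 + 1/81.1 + 1/19.3 + 1/32.0 = 0.3614 (1/Ω).
R_C takes the fraction G_k/ΣG = 0.05181/0.3614 = 0.1434, so I = 3.89 × 0.1434 = 0.5578 mA.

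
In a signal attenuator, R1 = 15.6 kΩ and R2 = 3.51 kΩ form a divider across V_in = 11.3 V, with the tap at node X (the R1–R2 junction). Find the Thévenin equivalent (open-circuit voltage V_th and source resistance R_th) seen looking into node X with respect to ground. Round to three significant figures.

V_th ≈ 2.08 V, R_th ≈ 2.87 kΩ

Open-circuit (no load on X): V_th = V_in · R2/(R1 + R2) = 11.3 × 3.51/(15.60 + 3.51) = 2.076 V.
Zeroing V_in shorts the top of R1 to ground, so R_th = R1 ‖ R2 = 2.865 kΩ.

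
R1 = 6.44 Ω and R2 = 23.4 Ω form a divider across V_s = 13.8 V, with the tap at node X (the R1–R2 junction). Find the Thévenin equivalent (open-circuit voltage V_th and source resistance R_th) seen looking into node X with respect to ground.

With X open, the divider is unloaded: V_th = 13.8 × 23.4/29.84 = 10.82 V.
Zeroing V_s shorts the top of R1 to ground, so R_th = R1 ‖ R2 = 5.050 Ω.

V_th ≈ 10.8 V, R_th ≈ 5.05 Ω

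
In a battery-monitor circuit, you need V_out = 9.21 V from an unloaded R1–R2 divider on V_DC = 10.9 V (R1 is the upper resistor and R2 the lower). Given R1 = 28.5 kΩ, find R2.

V_out/V_DC = R2/(R1+R2) = 0.8450.
Rearranging, R2 = R1·k/(1−k) = 28.5 × 5.450 = 155.3 kΩ.

R2 ≈ 155 kΩ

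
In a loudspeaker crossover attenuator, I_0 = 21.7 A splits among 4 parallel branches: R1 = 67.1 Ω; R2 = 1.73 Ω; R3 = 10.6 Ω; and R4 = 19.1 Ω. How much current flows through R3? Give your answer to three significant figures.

Conductances: ΣG = 1/67.1 + 1/1.73 + 1/10.6 + 1/19.1 = 0.7396 (1/Ω).
By the current-divider rule, I = I_0 · G_k/ΣG = 21.7 × 0.1275 = 2.768 A.

I ≈ 2.77 A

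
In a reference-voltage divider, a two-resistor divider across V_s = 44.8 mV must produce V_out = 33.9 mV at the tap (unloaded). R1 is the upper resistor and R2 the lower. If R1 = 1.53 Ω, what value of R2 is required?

Required fraction k = V_out/V_s = 0.7567.
Rearranging, R2 = R1·k/(1−k) = 1.53 × 3.110 = 4.758 Ω.

R2 ≈ 4.76 Ω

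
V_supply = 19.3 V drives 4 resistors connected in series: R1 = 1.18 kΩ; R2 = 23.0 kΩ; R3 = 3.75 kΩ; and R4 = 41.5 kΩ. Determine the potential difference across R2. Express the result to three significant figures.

V ≈ 6.39 V

ΣR = 1.18 + 23.0 + 3.75 + 41.5 = 69.43 kΩ.
By the voltage-divider rule, V = 19.3 × 23.00/69.43 = 6.393 V.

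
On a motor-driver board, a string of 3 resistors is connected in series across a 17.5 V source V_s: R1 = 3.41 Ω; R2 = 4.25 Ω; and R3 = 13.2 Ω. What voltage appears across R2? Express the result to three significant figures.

V ≈ 3.57 V

Total series resistance ΣR = 3.41 + 4.25 + 13.2 = 20.86 Ω.
By the voltage-divider rule, V = 17.5 × 4.250/20.86 = 3.565 V.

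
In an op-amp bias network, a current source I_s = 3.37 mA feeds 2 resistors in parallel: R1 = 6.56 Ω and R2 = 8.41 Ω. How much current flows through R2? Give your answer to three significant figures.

With just two branches, the current splits inversely with resistance.
I(R2) = 3.37 × 6.56/(6.56 + 8.41) = 3.37 × 0.4382 = 1.477 mA.

I ≈ 1.48 mA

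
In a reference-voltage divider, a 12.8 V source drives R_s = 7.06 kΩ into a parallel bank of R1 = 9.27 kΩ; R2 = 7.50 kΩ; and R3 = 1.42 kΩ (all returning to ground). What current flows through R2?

I ≈ 0.222 mA

Combine the parallel branches: R_p = (1/9.27 + 1/7.50 + 1/1.42)⁻¹ = 1.058 kΩ.
V_A by voltage divider: V_A = 12.8 × 1.058/(7.06 + 1.058) = 1.668 V.
I(R2) = V_A / R2 = 1.668/7.50 = 0.2224 mA.
(Check via current divider: I_total = 1.577 mA; share G_k/ΣG = 0.1410 → same result.)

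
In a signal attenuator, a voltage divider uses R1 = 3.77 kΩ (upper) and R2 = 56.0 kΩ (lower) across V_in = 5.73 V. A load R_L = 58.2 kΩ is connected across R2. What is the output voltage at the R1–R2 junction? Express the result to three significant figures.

R2 ‖ R_L = (56.0 × 58.2)/(56.0 + 58.2) = 28.54 kΩ.
Voltage divider with the loaded lower leg: V_out = 5.73 × 28.54/(3.77 + 28.54) = 5.73 × 0.8833 = 5.061 V.

V_out ≈ 5.06 V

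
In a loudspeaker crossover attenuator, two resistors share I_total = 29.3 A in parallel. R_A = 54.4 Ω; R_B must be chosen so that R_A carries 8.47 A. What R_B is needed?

Two-branch current divider: I_A = I_total · R_B/(R_A + R_B).
8.47/29.3 = R_B/(R_A + R_B) → R_B = R_A · (0.2891)/(1 − 0.2891) = 54.4 × 0.4066 = 22.12 Ω.

R_B ≈ 22.1 Ω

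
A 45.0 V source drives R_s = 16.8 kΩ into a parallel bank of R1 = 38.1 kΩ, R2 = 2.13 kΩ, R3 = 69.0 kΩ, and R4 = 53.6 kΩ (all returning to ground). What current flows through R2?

I ≈ 2.14 mA

Parallel bank: R_p = 1/(1/38.1 + 1/2.13 + 1/69.0 + 1/53.6) = 1.891 kΩ.
V_A = 45.0 × 1.891/18.69 = 4.552 V.
Branch current I = V_A/R2 = 4.552/2.13 = 2.137 mA.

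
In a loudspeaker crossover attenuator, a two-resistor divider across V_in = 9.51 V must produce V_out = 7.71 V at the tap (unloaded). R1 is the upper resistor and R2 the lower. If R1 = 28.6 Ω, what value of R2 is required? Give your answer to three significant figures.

R2 ≈ 123 Ω

The divider ratio is R2/(R1+R2) = 7.71/9.51 = 0.8107.
Rearranging, R2 = R1·k/(1−k) = 28.6 × 4.283 = 122.5 Ω.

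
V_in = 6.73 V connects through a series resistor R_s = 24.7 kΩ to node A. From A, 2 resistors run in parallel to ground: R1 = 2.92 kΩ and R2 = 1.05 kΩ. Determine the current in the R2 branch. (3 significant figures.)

Combine the parallel branches: R_p = (1/2.92 + 1/1.05)⁻¹ = 0.7723 kΩ.
V_A = 6.73 × 0.7723/25.47 = 0.2040 V.
I(R2) = V_A / R2 = 0.2040/1.05 = 0.1943 mA.
(Check via current divider: I_total = 0.2642 mA; share G_k/ΣG = 0.7355 → same result.)

I ≈ 0.194 mA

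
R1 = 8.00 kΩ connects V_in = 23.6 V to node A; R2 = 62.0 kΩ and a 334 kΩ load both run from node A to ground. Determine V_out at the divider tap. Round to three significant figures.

R2 ‖ R_L = (62.0 × 334)/(62.0 + 334) = 52.29 kΩ.
Voltage divider with the loaded lower leg: V_out = 23.6 × 52.29/(8.00 + 52.29) = 23.6 × 0.8673 = 20.47 V.
(Unloaded it would be 20.9 V; the load pulls it down.)

V_out ≈ 20.5 V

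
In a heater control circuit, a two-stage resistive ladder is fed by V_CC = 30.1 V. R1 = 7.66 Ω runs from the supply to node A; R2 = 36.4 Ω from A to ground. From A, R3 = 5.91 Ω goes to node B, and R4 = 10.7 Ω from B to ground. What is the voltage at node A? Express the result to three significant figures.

V_A ≈ 18.0 V

The second stage (R3 + R4 = 16.61 Ω) loads node A in parallel with R2.
Effective lower resistance at A: R2 ‖ 16.61 = 11.41 Ω.
So V_A = 30.1 × 0.5982 = 18.01 V.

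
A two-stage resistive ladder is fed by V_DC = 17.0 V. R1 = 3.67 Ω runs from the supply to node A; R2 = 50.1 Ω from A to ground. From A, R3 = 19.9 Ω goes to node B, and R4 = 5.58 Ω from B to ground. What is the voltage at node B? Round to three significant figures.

V_B ≈ 3.06 V

Node A sees R2 in parallel with the series input of stage 2, R3 + R4 = 25.48 Ω.
Effective lower resistance at A: R2 ‖ 25.48 = 16.89 Ω.
So V_A = 17.0 × 0.8215 = 13.97 V.
Then the unloaded second divider: V_B = V_A × R4/(R3+R4) = 13.97 × 0.2190 = 3.058 V.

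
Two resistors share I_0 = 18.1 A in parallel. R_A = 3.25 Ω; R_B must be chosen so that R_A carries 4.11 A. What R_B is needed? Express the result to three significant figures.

The fraction through R_A equals R_B/(R_A+R_B).
4.11/18.1 = R_B/(R_A + R_B) → R_B = R_A · (0.2271)/(1 − 0.2271) = 3.25 × 0.2938 = 0.9548 Ω.

R_B ≈ 0.955 Ω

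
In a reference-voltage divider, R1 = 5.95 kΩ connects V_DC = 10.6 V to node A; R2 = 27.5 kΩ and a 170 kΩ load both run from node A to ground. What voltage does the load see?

First combine the lower leg with the load: R2 ‖ R_L = 23.67 kΩ.
Then V_out = V_DC · R2'/(R1 + R2') = 10.6 × 23.67/29.62 = 8.471 V.
(Unloaded it would be 8.71 V; the load pulls it down.)

V_out ≈ 8.47 V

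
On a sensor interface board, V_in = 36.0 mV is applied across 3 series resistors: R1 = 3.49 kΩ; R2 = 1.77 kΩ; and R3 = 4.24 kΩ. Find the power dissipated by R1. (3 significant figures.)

P ≈ 50.1 nW

ΣR = 9.500 kΩ → I = 36.0/9.500 = 3.789 µA.
P(R1) = I²·R1 = (3.789)² × 3.49 = 50.12 nW.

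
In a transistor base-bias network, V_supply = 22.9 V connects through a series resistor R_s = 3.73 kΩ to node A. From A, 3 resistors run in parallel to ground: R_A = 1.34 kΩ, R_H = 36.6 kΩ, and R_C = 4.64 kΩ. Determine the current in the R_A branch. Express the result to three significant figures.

Parallel bank: R_p = 1/(1/1.34 + 1/36.6 + 1/4.64) = 1.011 kΩ.
Node voltage V_A = V_supply · R_p/(R_s + R_p) = 22.9 × 0.2132 = 4.883 V.
Branch current I = V_A/R_A = 4.883/1.34 = 3.644 mA.

I ≈ 3.64 mA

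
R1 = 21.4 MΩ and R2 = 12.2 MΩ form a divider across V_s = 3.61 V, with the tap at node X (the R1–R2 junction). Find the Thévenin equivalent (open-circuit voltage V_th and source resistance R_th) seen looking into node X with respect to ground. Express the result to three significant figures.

Open-circuit (no load on X): V_th = V_s · R2/(R1 + R2) = 3.61 × 12.2/(21.40 + 12.2) = 1.311 V.
Zeroing V_s shorts the top of R1 to ground, so R_th = R1 ‖ R2 = 7.770 MΩ.

V_th ≈ 1.31 V, R_th ≈ 7.77 MΩ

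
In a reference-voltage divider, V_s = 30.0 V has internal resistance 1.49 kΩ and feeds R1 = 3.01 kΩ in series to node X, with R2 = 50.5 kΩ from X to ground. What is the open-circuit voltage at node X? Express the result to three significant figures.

R1' = 1.49 + 3.01 = 4.500 kΩ (source resistance + R1).
With X open, the divider is unloaded: V_th = 30.0 × 50.5/55.00 = 27.55 V.

V_th ≈ 27.5 V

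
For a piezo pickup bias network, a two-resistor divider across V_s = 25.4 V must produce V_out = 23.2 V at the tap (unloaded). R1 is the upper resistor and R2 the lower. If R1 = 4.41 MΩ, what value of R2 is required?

R2 ≈ 46.5 MΩ

V_out/V_s = R2/(R1+R2) = 0.9134.
Rearranging, R2 = R1·k/(1−k) = 4.41 × 10.55 = 46.51 MΩ.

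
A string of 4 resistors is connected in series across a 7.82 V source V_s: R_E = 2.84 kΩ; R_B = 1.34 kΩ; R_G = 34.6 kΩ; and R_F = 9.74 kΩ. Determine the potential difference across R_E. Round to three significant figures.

Total series resistance ΣR = 2.84 + 1.34 + 34.6 + 9.74 = 48.52 kΩ.
Voltage divider: V = V_s · (2.840 / 48.52) = 7.82 × 0.05853 = 0.4577 V.

V ≈ 0.458 V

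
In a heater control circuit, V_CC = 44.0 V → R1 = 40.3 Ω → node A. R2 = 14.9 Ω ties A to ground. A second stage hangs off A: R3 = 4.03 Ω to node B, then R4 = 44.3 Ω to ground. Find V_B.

Looking into the second stage from A: R3 + R4 = 48.33 Ω appears in parallel with R2.
R2 ‖ (R3+R4) = 11.39 Ω.
V_A = 44.0 × 11.39/(40.3 + 11.39) = 9.695 V.
Stage 2 is unloaded, so V_B = V_A · R4/(R3+R4) = 9.695 × 44.3/48.33 = 8.886 V.

V_B ≈ 8.89 V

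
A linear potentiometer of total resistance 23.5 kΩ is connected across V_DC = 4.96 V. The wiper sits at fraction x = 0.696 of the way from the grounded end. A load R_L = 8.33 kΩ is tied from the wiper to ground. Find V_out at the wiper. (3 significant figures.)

V_out ≈ 2.16 V

The pot divides into 7.144 kΩ above the wiper and 16.36 kΩ below.
R_L loads the lower segment: effective lower R = 5.519 kΩ.
Then V_out = V_DC · 5.519/(7.144 + 5.519) = 2.162 V.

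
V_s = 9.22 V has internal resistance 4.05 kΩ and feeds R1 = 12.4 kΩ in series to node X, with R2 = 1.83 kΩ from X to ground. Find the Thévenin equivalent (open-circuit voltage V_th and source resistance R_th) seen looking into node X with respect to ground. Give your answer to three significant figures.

R1' = 4.05 + 12.4 = 16.45 kΩ (source resistance + R1).
Open-circuit (no load on X): V_th = V_s · R2/(R1' + R2) = 9.22 × 1.83/(16.45 + 1.83) = 0.9230 V.
With V_s suppressed (replaced by a short), R_th = R1' ‖ R2 = (16.45 × 1.83)/(16.45 + 1.83) = 1.647 kΩ.

V_th ≈ 0.923 V, R_th ≈ 1.65 kΩ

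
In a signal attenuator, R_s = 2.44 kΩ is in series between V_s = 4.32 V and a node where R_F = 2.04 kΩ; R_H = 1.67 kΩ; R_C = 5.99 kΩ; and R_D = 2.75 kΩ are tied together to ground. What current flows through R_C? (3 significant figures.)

I ≈ 0.146 mA

Equivalent of the parallel group: R_p = 0.6174 kΩ.
Node voltage V_A = V_s · R_p/(R_s + R_p) = 4.32 × 0.2019 = 0.8724 V.
I(R_C) = V_A / R_C = 0.8724/5.99 = 0.1456 mA.
(Equivalently: I_total = 1.413 mA, then current-divider fraction G_k/ΣG = 0.1031.)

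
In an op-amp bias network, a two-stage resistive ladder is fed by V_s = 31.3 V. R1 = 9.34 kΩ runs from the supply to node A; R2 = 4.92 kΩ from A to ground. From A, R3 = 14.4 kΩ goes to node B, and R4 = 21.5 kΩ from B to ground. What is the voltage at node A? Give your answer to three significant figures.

Node A sees R2 in parallel with the series input of stage 2, R3 + R4 = 35.90 kΩ.
R2 ‖ (R3+R4) = 4.327 kΩ.
So V_A = 31.3 × 0.3166 = 9.910 V.

V_A ≈ 9.91 V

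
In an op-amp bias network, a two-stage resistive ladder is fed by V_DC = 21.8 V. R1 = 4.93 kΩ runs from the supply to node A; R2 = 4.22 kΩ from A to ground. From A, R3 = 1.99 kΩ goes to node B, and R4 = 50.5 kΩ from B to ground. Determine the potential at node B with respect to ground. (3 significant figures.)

V_B ≈ 9.27 V

Looking into the second stage from A: R3 + R4 = 52.49 kΩ appears in parallel with R2.
Effective lower resistance at A: R2 ‖ 52.49 = 3.906 kΩ.
So V_A = 21.8 × 0.4421 = 9.637 V.
Then the unloaded second divider: V_B = V_A × R4/(R3+R4) = 9.637 × 0.9621 = 9.271 V.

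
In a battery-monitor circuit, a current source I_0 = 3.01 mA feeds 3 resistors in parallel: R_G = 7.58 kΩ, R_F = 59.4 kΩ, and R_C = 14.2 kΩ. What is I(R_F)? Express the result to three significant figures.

ΣG = 1/7.58 + 1/59.4 + 1/14.2 = 0.2192.
R_F takes the fraction G_k/ΣG = 0.01684/0.2192 = 0.07681, so I = 3.01 × 0.07681 = 0.2312 mA.

I ≈ 0.231 mA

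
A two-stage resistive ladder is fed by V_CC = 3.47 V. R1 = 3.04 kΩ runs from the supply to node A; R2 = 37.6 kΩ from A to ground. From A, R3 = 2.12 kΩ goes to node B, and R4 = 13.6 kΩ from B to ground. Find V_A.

Node A sees R2 in parallel with the series input of stage 2, R3 + R4 = 15.72 kΩ.
R2 ‖ (R3+R4) = 11.09 kΩ.
V_A = 3.47 × 11.09/(3.04 + 11.09) = 2.723 V.

V_A ≈ 2.72 V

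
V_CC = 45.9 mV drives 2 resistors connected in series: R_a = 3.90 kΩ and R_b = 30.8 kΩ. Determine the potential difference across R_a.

V ≈ 5.16 mV

ΣR = 3.90 + 30.8 = 34.70 kΩ.
V = V_CC · R/ΣR = 45.9 × 0.1124 = 5.159 mV.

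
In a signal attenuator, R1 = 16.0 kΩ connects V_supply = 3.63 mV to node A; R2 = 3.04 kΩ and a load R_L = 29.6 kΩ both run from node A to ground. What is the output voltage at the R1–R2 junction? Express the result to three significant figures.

V_out ≈ 0.534 mV

The load sits in parallel with R2, giving an effective lower resistance R2' = R2·R_L/(R2+R_L) = 2.757 kΩ.
Then V_out = V_supply · R2'/(R1 + R2') = 3.63 × 2.757/18.76 = 0.5335 mV.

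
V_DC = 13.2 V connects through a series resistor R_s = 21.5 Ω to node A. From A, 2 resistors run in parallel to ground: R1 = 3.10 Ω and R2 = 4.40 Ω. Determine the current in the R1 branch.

I ≈ 0.332 A

Parallel bank: R_p = 1/(1/3.10 + 1/4.40) = 1.819 Ω.
V_A by voltage divider: V_A = 13.2 × 1.819/(21.5 + 1.819) = 1.029 V.
Branch current I = V_A/R1 = 1.029/3.10 = 0.3321 A.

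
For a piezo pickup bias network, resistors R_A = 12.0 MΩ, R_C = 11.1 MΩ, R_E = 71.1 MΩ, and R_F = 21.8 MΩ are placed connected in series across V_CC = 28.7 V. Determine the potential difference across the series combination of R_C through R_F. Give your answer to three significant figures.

V ≈ 25.7 V

Series total: ΣR = 12.0 + 11.1 + 71.1 + 21.8 = 116.0 MΩ.
R_{R_C..R_F} = 11.1 + 71.1 + 21.8 = 104.0 MΩ.
By the voltage-divider rule, V = 28.7 × 104.0/116.0 = 25.73 V.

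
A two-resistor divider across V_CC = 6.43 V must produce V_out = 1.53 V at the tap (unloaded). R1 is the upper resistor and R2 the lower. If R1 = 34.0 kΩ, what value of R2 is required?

V_out/V_CC = R2/(R1+R2) = 0.2379.
So R2 = R1 · V_out/(V_CC − V_out) = 34.0 × 1.53/(6.43 − 1.53) = 34.0 × 0.3122 = 10.62 kΩ.

R2 ≈ 10.6 kΩ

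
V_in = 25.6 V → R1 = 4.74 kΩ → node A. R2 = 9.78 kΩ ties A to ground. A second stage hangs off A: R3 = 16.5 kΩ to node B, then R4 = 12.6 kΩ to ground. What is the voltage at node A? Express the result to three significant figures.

V_A ≈ 15.5 V

The second stage (R3 + R4 = 29.10 kΩ) loads node A in parallel with R2.
Effective lower resistance at A: R2 ‖ 29.10 = 7.320 kΩ.
So V_A = 25.6 × 0.6070 = 15.54 V.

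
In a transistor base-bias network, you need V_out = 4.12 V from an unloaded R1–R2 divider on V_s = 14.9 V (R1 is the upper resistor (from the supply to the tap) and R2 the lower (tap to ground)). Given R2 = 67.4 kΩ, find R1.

R1 ≈ 176 kΩ

Required fraction k = V_out/V_s = 0.2765.
So R1 = R2 · (V_s/V_out − 1) = 67.4 × (14.9/4.12 − 1) = 67.4 × 2.617 = 176.4 kΩ.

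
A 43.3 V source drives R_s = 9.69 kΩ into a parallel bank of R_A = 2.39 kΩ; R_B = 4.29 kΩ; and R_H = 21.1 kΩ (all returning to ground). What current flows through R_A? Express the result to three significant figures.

Equivalent of the parallel group: R_p = 1.431 kΩ.
Node voltage V_A = V_DC · R_p/(R_s + R_p) = 43.3 × 0.1287 = 5.571 V.
I(R_A) = V_A / R_A = 5.571/2.39 = 2.331 mA.

I ≈ 2.33 mA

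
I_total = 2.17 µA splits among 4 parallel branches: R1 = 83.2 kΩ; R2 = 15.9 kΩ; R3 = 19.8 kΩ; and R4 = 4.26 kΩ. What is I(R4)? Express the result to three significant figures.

Conductances: ΣG = 1/83.2 + 1/15.9 + 1/19.8 + 1/4.26 = 0.3602 (1/kΩ).
R4 takes the fraction G_k/ΣG = 0.2347/0.3602 = 0.6518, so I = 2.17 × 0.6518 = 1.414 µA.

I ≈ 1.41 µA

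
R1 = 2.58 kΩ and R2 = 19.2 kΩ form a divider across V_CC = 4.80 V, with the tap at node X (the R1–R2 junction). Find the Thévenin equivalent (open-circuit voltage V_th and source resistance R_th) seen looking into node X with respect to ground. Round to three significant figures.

Open-circuit (no load on X): V_th = V_CC · R2/(R1 + R2) = 4.80 × 19.2/(2.580 + 19.2) = 4.231 V.
With V_CC suppressed (replaced by a short), R_th = R1 ‖ R2 = (2.580 × 19.2)/(2.580 + 19.2) = 2.274 kΩ.

V_th ≈ 4.23 V, R_th ≈ 2.27 kΩ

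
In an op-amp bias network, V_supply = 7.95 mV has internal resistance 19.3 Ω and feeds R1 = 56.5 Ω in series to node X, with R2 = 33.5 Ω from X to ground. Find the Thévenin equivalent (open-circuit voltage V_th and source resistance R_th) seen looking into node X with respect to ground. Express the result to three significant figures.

R1' = 19.3 + 56.5 = 75.80 Ω (source resistance + R1).
Open-circuit (no load on X): V_th = V_supply · R2/(R1' + R2) = 7.95 × 33.5/(75.80 + 33.5) = 2.437 mV.
With V_supply suppressed (replaced by a short), R_th = R1' ‖ R2 = (75.80 × 33.5)/(75.80 + 33.5) = 23.23 Ω.

V_th ≈ 2.44 mV, R_th ≈ 23.2 Ω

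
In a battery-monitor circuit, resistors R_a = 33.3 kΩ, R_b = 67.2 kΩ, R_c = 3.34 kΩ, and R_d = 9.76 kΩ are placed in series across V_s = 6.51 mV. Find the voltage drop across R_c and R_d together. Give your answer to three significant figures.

V ≈ 0.751 mV

ΣR = 33.3 + 67.2 + 3.34 + 9.76 = 113.6 kΩ.
R_{R_c..R_d} = 3.34 + 9.76 = 13.10 kΩ.
By the voltage-divider rule, V = 6.51 × 13.10/113.6 = 0.7507 mV.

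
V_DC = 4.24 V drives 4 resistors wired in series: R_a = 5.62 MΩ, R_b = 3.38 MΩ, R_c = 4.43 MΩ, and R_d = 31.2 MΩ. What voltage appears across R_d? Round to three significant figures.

V ≈ 2.96 V

Total series resistance ΣR = 5.62 + 3.38 + 4.43 + 31.2 = 44.63 MΩ.
By the voltage-divider rule, V = 4.24 × 31.20/44.63 = 2.964 V.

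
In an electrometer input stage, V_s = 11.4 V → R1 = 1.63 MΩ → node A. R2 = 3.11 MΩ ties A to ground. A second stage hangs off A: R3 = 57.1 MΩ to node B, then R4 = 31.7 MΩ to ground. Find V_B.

V_B ≈ 2.64 V

Node A sees R2 in parallel with the series input of stage 2, R3 + R4 = 88.80 MΩ.
R2 ‖ (R3+R4) = 3.005 MΩ.
V_A = 11.4 × 3.005/(1.63 + 3.005) = 7.391 V.
Then the unloaded second divider: V_B = V_A × R4/(R3+R4) = 7.391 × 0.3570 = 2.638 V.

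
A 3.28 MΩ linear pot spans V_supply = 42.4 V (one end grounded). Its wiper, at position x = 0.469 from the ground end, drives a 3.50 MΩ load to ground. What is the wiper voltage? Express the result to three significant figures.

V_out ≈ 16.1 V

The pot divides into 1.742 MΩ above the wiper and 1.538 MΩ below.
(x·R_p) ‖ R_L = 1.069 MΩ.
Loaded-divider output: V_out = 42.4 × 0.3803 = 16.12 V.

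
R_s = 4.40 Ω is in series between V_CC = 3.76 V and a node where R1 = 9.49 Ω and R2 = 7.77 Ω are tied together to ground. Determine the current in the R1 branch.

I ≈ 0.195 A

Equivalent of the parallel group: R_p = 4.272 Ω.
V_A by voltage divider: V_A = 3.76 × 4.272/(4.40 + 4.272) = 1.852 V.
Branch current I = V_A/R1 = 1.852/9.49 = 0.1952 A.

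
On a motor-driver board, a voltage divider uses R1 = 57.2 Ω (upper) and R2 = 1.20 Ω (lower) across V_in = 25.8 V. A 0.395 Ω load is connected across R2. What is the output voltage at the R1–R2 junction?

First combine the lower leg with the load: R2 ‖ R_L = 0.2972 Ω.
Then V_out = V_in · R2'/(R1 + R2') = 25.8 × 0.2972/57.50 = 0.1333 V.

V_out ≈ 0.133 V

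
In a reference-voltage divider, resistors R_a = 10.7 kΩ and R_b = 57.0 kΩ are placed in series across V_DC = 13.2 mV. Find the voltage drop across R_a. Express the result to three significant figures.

V ≈ 2.09 mV

Series total: ΣR = 10.7 + 57.0 = 67.70 kΩ.
Voltage divider: V = V_DC · (10.70 / 67.70) = 13.2 × 0.1581 = 2.086 mV.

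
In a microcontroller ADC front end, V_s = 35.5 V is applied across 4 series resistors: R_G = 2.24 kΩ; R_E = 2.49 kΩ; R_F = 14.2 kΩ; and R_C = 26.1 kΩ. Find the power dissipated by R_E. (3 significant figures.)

ΣR = 45.03 kΩ → I = 35.5/45.03 = 0.7884 mA.
V(R_E) = I·R = 1.963 V; P = V·I = 1.963 × 0.7884 = 1.548 mW.

P ≈ 1.55 mW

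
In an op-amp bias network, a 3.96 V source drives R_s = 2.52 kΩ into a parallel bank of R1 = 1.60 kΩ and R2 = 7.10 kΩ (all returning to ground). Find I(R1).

I ≈ 0.845 mA

Combine the parallel branches: R_p = (1/1.60 + 1/7.10)⁻¹ = 1.306 kΩ.
Node voltage V_A = V_s · R_p/(R_s + R_p) = 3.96 × 0.3413 = 1.352 V.
I(R1) = V_A / R1 = 1.352/1.60 = 0.8447 mA.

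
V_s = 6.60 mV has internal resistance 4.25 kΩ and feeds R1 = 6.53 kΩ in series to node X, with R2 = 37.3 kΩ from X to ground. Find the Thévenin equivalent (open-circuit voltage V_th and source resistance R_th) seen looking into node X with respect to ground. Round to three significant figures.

R1' = 4.25 + 6.53 = 10.78 kΩ (source resistance + R1).
V_th is the unloaded tap voltage: V_s · R2/(R1'+R2) = 6.60 × 0.7758 = 5.120 mV.
With V_s suppressed (replaced by a short), R_th = R1' ‖ R2 = (10.78 × 37.3)/(10.78 + 37.3) = 8.363 kΩ.

V_th ≈ 5.12 mV, R_th ≈ 8.36 kΩ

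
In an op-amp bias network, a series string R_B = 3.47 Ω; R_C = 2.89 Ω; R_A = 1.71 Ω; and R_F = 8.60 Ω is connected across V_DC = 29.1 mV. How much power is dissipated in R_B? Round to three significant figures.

P ≈ 10.6 µW

The common current is I = 29.1/16.67 = 1.746 mA.
P = I²R = 3.047 × 3.47 = 10.57 µW.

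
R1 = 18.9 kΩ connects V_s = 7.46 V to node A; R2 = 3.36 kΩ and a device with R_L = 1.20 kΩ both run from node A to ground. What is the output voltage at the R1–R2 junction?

V_out ≈ 0.333 V

R2 ‖ R_L = (3.36 × 1.20)/(3.36 + 1.20) = 0.8842 kΩ.
Then V_out = V_s · R2'/(R1 + R2') = 7.46 × 0.8842/19.78 = 0.3334 V.
(Unloaded it would be 1.13 V; the load pulls it down.)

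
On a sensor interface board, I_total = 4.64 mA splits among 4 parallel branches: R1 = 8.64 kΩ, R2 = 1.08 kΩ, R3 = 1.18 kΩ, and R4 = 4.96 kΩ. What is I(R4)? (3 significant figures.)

I ≈ 0.447 mA

ΣG = 1/8.64 + 1/1.08 + 1/1.18 + 1/4.96 = 2.091.
Current divider: I(R4) = I_total · G_k/ΣG = 4.64 × (0.2016/2.091) = 4.64 × 0.09643 = 0.4474 mA.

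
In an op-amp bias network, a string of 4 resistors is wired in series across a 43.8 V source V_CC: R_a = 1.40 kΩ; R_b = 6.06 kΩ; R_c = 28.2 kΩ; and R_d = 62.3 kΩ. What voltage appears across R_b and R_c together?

Total series resistance ΣR = 1.40 + 6.06 + 28.2 + 62.3 = 97.96 kΩ.
R_{R_b..R_c} = 6.06 + 28.2 = 34.26 kΩ.
Voltage divider: V = V_CC · (34.26 / 97.96) = 43.8 × 0.3497 = 15.32 V.

V ≈ 15.3 V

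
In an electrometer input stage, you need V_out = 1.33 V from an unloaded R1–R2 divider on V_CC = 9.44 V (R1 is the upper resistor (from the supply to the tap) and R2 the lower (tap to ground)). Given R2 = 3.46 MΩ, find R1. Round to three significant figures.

R1 ≈ 21.1 MΩ

Required fraction k = V_out/V_CC = 0.1409.
So R1 = R2 · (V_CC/V_out − 1) = 3.46 × (9.44/1.33 − 1) = 3.46 × 6.098 = 21.10 MΩ.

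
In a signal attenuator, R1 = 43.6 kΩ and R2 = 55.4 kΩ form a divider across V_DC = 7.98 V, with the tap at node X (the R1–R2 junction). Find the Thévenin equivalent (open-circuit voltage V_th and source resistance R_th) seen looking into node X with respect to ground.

V_th is the unloaded tap voltage: V_DC · R2/(R1+R2) = 7.98 × 0.5596 = 4.466 V.
Looking into X with the source shorted: R_th = R1·R2/(R1+R2) = 43.60 × 55.4/99.00 = 24.40 kΩ.

V_th ≈ 4.47 V, R_th ≈ 24.4 kΩ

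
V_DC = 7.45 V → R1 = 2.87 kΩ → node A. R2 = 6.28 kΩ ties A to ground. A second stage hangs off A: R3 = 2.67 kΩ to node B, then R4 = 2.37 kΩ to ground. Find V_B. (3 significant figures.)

V_B ≈ 1.73 V

The second stage (R3 + R4 = 5.040 kΩ) loads node A in parallel with R2.
Effective lower resistance at A: R2 ‖ 5.040 = 2.796 kΩ.
V_A = 7.45 × 2.796/(2.87 + 2.796) = 3.676 V.
Then the unloaded second divider: V_B = V_A × R4/(R3+R4) = 3.676 × 0.4702 = 1.729 V.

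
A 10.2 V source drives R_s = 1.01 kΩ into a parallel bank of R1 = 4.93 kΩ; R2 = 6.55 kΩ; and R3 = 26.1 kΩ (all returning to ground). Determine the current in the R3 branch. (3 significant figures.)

Combine the parallel branches: R_p = (1/4.93 + 1/6.55 + 1/26.1)⁻¹ = 2.539 kΩ.
Node voltage V_A = V_DC · R_p/(R_s + R_p) = 10.2 × 0.7154 = 7.297 V.
I(R3) = V_A / R3 = 7.297/26.1 = 0.2796 mA.

I ≈ 0.280 mA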